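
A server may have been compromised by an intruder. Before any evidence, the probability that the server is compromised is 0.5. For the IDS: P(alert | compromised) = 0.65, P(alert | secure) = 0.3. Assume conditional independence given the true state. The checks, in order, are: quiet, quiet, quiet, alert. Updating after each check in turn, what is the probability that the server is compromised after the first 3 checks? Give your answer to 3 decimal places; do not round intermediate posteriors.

0.111

After 'quiet': P(compromised) = 0.35·0.5000 / (0.35·0.5000 + 0.7·0.5000) ≈ 0.3333
After 'quiet': P(compromised) = 0.35·0.3333 / (0.35·0.3333 + 0.7·0.6667) ≈ 0.2000
After 'quiet': P(compromised) = 0.35·0.2000 / (0.35·0.2000 + 0.7·0.8000) ≈ 0.1111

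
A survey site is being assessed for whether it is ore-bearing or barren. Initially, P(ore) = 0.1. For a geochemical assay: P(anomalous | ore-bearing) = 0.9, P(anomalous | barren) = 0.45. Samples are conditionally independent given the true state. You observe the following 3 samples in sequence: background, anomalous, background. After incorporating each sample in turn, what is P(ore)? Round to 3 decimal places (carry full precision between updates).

0.007

After 'background': P(ore) = 0.1·0.1000 / (0.1·0.1000 + 0.55·0.9000) ≈ 0.0198
After 'anomalous': P(ore) = 0.9·0.0198 / (0.9·0.0198 + 0.45·0.9802) ≈ 0.0388
After 'background': P(ore) = 0.1·0.0388 / (0.1·0.0388 + 0.55·0.9612) ≈ 0.0073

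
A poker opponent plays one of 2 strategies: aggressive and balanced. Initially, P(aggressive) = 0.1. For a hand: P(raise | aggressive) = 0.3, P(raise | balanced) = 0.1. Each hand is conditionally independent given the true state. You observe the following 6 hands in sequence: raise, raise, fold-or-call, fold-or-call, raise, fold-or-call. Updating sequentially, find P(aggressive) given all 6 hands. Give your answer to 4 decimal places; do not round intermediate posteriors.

0.5853

After 'raise': P(aggressive) = 0.3·0.1000 / (0.3·0.1000 + 0.1·0.9000) ≈ 0.2500
After 'raise': P(aggressive) = 0.3·0.2500 / (0.3·0.2500 + 0.1·0.7500) ≈ 0.5000
After 'fold-or-call': P(aggressive) = 0.7·0.5000 / (0.7·0.5000 + 0.9·0.5000) ≈ 0.4375
After 'fold-or-call': P(aggressive) = 0.7·0.4375 / (0.7·0.4375 + 0.9·0.5625) ≈ 0.3769
After 'raise': P(aggressive) = 0.3·0.3769 / (0.3·0.3769 + 0.1·0.6231) ≈ 0.6447
After 'fold-or-call': P(aggressive) = 0.7·0.6447 / (0.7·0.6447 + 0.9·0.3553) ≈ 0.5853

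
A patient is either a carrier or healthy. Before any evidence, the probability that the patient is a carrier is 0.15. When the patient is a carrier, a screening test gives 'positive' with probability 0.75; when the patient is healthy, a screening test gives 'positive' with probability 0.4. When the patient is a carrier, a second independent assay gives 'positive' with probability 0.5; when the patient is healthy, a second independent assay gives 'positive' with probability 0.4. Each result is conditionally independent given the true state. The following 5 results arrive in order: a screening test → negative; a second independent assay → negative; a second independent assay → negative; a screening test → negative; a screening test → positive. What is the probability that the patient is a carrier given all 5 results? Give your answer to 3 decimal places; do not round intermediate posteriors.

0.038

Apply Bayes' rule sequentially, carrying P(carrier) forward.
After a screening test='negative': P(carrier) = 0.25·0.1500 / (0.25·0.1500 + 0.6·0.8500) ≈ 0.0685
After a second independent assay='negative': P(carrier) = 0.5·0.0685 / (0.5·0.0685 + 0.6·0.9315) ≈ 0.0577
After a second independent assay='negative': P(carrier) = 0.5·0.0577 / (0.5·0.0577 + 0.6·0.9423) ≈ 0.0486
After a screening test='negative': P(carrier) = 0.25·0.0486 / (0.25·0.0486 + 0.6·0.9514) ≈ 0.0208
After a screening test='positive': P(carrier) = 0.75·0.0208 / (0.75·0.0208 + 0.4·0.9792) ≈ 0.0384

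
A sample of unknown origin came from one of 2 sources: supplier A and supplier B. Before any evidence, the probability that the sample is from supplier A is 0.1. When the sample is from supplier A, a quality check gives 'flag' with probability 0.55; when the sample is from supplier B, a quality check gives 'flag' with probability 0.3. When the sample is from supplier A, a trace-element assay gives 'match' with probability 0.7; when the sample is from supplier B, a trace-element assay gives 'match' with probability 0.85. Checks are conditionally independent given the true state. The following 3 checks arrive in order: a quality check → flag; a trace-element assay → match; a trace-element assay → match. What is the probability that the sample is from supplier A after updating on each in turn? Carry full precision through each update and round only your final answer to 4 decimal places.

0.1214

After a quality check='flag': P(supplier A) = 0.55·0.1000 / (0.55·0.1000 + 0.3·0.9000) ≈ 0.1692
After a trace-element assay='match': P(supplier A) = 0.7·0.1692 / (0.7·0.1692 + 0.85·0.8308) ≈ 0.1437
After a trace-element assay='match': P(supplier A) = 0.7·0.1437 / (0.7·0.1437 + 0.85·0.8563) ≈ 0.1214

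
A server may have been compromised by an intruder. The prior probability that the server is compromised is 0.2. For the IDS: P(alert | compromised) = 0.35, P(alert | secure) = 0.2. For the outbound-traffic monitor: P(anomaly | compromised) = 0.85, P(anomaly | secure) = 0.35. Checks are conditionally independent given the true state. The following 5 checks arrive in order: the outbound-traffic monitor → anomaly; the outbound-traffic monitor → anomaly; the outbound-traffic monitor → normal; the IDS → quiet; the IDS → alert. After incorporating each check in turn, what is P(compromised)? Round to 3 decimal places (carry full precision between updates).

0.326

Each posterior becomes the prior for the next update.
After the outbound-traffic monitor='anomaly': P(compromised) = 0.85·0.2000 / (0.85·0.2000 + 0.35·0.8000) ≈ 0.3778
After the outbound-traffic monitor='anomaly': P(compromised) = 0.85·0.3778 / (0.85·0.3778 + 0.35·0.6222) ≈ 0.5959
After the outbound-traffic monitor='normal': P(compromised) = 0.15·0.5959 / (0.15·0.5959 + 0.65·0.4041) ≈ 0.2539
After the IDS='quiet': P(compromised) = 0.65·0.2539 / (0.65·0.2539 + 0.8·0.7461) ≈ 0.2166
After the IDS='alert': P(compromised) = 0.35·0.2166 / (0.35·0.2166 + 0.2·0.7834) ≈ 0.3261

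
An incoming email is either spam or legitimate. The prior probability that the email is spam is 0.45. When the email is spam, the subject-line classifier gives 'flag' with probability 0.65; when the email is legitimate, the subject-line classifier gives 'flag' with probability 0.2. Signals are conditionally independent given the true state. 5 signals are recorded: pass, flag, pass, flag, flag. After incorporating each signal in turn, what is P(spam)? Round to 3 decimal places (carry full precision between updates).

After 'pass': P(spam) = 0.35·0.4500 / (0.35·0.4500 + 0.8·0.5500) ≈ 0.2636
After 'flag': P(spam) = 0.65·0.2636 / (0.65·0.2636 + 0.2·0.7364) ≈ 0.5378
After 'pass': P(spam) = 0.35·0.5378 / (0.35·0.5378 + 0.8·0.4622) ≈ 0.3373
After 'flag': P(spam) = 0.65·0.3373 / (0.65·0.3373 + 0.2·0.6627) ≈ 0.6232
After 'flag': P(spam) = 0.65·0.6232 / (0.65·0.6232 + 0.2·0.3768) ≈ 0.8432

0.843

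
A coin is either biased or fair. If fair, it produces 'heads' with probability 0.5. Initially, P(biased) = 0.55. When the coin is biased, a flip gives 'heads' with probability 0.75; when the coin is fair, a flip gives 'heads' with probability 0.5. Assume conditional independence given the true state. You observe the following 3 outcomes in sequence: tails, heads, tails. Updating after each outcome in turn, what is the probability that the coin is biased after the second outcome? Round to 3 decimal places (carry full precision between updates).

0.478

After 'tails': P(biased) = 0.25·0.5500 / (0.25·0.5500 + 0.5·0.4500) ≈ 0.3793
After 'heads': P(biased) = 0.75·0.3793 / (0.75·0.3793 + 0.5·0.6207) ≈ 0.4783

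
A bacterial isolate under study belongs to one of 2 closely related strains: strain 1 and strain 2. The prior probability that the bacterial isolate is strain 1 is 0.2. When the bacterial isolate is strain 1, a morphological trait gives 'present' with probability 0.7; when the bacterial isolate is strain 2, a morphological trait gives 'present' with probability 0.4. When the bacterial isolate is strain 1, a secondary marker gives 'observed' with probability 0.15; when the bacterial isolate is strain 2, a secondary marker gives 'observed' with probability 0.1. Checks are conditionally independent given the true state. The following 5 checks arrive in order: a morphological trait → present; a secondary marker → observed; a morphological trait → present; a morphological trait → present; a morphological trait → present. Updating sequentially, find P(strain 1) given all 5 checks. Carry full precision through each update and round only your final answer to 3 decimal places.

0.779

After a morphological trait='present': P(strain 1) = 0.7·0.2000 / (0.7·0.2000 + 0.4·0.8000) ≈ 0.3043
After a secondary marker='observed': P(strain 1) = 0.15·0.3043 / (0.15·0.3043 + 0.1·0.6957) ≈ 0.3962
After a morphological trait='present': P(strain 1) = 0.7·0.3962 / (0.7·0.3962 + 0.4·0.6038) ≈ 0.5345
After a morphological trait='present': P(strain 1) = 0.7·0.5345 / (0.7·0.5345 + 0.4·0.4655) ≈ 0.6677
After a morphological trait='present': P(strain 1) = 0.7·0.6677 / (0.7·0.6677 + 0.4·0.3323) ≈ 0.7786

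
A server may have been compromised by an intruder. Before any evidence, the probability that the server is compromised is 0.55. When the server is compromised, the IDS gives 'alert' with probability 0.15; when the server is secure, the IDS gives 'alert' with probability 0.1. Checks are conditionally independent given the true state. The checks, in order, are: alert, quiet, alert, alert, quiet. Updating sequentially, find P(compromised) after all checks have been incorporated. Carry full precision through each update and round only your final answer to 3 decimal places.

Apply Bayes' rule sequentially, carrying P(compromised) forward.
After 'alert': P(compromised) = 0.15·0.5500 / (0.15·0.5500 + 0.1·0.4500) ≈ 0.6471
After 'quiet': P(compromised) = 0.85·0.6471 / (0.85·0.6471 + 0.9·0.3529) ≈ 0.6339
After 'alert': P(compromised) = 0.15·0.6339 / (0.15·0.6339 + 0.1·0.3661) ≈ 0.7220
After 'alert': P(compromised) = 0.15·0.7220 / (0.15·0.7220 + 0.1·0.2780) ≈ 0.7957
After 'quiet': P(compromised) = 0.85·0.7957 / (0.85·0.7957 + 0.9·0.2043) ≈ 0.7863

0.786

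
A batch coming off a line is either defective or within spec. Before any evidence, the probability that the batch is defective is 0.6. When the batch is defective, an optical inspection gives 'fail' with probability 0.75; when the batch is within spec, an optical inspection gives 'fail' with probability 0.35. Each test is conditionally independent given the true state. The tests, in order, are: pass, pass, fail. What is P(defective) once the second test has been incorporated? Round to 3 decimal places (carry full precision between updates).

0.182

After 'pass': P(defective) = 0.25·0.6000 / (0.25·0.6000 + 0.65·0.4000) ≈ 0.3659
After 'pass': P(defective) = 0.25·0.3659 / (0.25·0.3659 + 0.65·0.6341) ≈ 0.1816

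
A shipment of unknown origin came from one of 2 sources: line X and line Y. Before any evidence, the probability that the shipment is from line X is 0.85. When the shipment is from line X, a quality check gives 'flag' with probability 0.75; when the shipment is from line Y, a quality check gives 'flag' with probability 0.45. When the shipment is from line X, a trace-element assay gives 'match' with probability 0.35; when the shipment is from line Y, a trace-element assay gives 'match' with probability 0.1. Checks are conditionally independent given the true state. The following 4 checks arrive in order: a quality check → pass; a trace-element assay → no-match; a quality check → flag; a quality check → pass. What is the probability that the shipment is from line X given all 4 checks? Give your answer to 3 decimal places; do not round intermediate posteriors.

Each posterior becomes the prior for the next update.
After a quality check='pass': P(line X) = 0.25·0.8500 / (0.25·0.8500 + 0.55·0.1500) ≈ 0.7203
After a trace-element assay='no-match': P(line X) = 0.65·0.7203 / (0.65·0.7203 + 0.9·0.2797) ≈ 0.6504
After a quality check='flag': P(line X) = 0.75·0.6504 / (0.75·0.6504 + 0.45·0.3496) ≈ 0.7561
After a quality check='pass': P(line X) = 0.25·0.7561 / (0.25·0.7561 + 0.55·0.2439) ≈ 0.5849

0.585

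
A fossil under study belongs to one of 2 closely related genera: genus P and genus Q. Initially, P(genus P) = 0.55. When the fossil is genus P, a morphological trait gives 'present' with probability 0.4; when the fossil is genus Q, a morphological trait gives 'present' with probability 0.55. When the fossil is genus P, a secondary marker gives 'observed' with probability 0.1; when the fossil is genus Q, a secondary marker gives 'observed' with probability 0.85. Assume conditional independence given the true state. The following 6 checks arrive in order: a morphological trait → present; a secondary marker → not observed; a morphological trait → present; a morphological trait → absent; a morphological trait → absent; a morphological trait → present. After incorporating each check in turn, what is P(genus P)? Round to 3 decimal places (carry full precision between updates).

After a morphological trait='present': P(genus P) = 0.4·0.5500 / (0.4·0.5500 + 0.55·0.4500) ≈ 0.4706
After a secondary marker='not observed': P(genus P) = 0.9·0.4706 / (0.9·0.4706 + 0.15·0.5294) ≈ 0.8421
After a morphological trait='present': P(genus P) = 0.4·0.8421 / (0.4·0.8421 + 0.55·0.1579) ≈ 0.7950
After a morphological trait='absent': P(genus P) = 0.6·0.7950 / (0.6·0.7950 + 0.45·0.2050) ≈ 0.8380
After a morphological trait='absent': P(genus P) = 0.6·0.8380 / (0.6·0.8380 + 0.45·0.1620) ≈ 0.8733
After a morphological trait='present': P(genus P) = 0.4·0.8733 / (0.4·0.8733 + 0.55·0.1267) ≈ 0.8337

0.834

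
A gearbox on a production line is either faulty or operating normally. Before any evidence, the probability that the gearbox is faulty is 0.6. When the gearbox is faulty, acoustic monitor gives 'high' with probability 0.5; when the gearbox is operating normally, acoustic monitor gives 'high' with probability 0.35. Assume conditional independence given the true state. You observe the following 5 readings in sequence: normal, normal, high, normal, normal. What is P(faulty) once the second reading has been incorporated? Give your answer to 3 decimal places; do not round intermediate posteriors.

After 'normal': P(faulty) = 0.5·0.6000 / (0.5·0.6000 + 0.65·0.4000) ≈ 0.5357
After 'normal': P(faulty) = 0.5·0.5357 / (0.5·0.5357 + 0.65·0.4643) ≈ 0.4702

0.470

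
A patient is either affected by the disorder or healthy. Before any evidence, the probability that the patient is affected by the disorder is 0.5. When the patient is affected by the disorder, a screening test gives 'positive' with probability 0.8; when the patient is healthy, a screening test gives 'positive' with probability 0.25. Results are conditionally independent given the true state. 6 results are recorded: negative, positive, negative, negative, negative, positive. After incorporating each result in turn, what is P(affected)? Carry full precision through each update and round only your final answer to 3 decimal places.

Each posterior becomes the prior for the next update.
After 'negative': P(affected) = 0.2·0.5000 / (0.2·0.5000 + 0.75·0.5000) ≈ 0.2105
After 'positive': P(affected) = 0.8·0.2105 / (0.8·0.2105 + 0.25·0.7895) ≈ 0.4604
After 'negative': P(affected) = 0.2·0.4604 / (0.2·0.4604 + 0.75·0.5396) ≈ 0.1854
After 'negative': P(affected) = 0.2·0.1854 / (0.2·0.1854 + 0.75·0.8146) ≈ 0.0572
After 'negative': P(affected) = 0.2·0.0572 / (0.2·0.0572 + 0.75·0.9428) ≈ 0.0159
After 'positive': P(affected) = 0.8·0.0159 / (0.8·0.0159 + 0.25·0.9841) ≈ 0.0492

0.049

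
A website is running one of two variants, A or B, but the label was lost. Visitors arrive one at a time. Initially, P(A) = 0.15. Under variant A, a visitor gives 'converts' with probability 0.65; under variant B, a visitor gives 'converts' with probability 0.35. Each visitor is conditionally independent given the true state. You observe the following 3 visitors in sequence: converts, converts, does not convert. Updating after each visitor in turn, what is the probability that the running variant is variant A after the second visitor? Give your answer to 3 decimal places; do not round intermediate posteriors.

After 'converts': P(A) = 0.65·0.1500 / (0.65·0.1500 + 0.35·0.8500) ≈ 0.2468
After 'converts': P(A) = 0.65·0.2468 / (0.65·0.2468 + 0.35·0.7532) ≈ 0.3784

0.378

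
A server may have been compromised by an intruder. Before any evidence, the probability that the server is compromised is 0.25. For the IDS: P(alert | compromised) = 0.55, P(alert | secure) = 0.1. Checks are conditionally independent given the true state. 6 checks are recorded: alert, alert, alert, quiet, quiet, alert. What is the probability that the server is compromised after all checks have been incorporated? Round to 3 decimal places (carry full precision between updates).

After 'alert': P(compromised) = 0.55·0.2500 / (0.55·0.2500 + 0.1·0.7500) ≈ 0.6471
After 'alert': P(compromised) = 0.55·0.6471 / (0.55·0.6471 + 0.1·0.3529) ≈ 0.9098
After 'alert': P(compromised) = 0.55·0.9098 / (0.55·0.9098 + 0.1·0.0902) ≈ 0.9823
After 'quiet': P(compromised) = 0.45·0.9823 / (0.45·0.9823 + 0.9·0.0177) ≈ 0.9652
After 'quiet': P(compromised) = 0.45·0.9652 / (0.45·0.9652 + 0.9·0.0348) ≈ 0.9327
After 'alert': P(compromised) = 0.55·0.9327 / (0.55·0.9327 + 0.1·0.0673) ≈ 0.9871

0.987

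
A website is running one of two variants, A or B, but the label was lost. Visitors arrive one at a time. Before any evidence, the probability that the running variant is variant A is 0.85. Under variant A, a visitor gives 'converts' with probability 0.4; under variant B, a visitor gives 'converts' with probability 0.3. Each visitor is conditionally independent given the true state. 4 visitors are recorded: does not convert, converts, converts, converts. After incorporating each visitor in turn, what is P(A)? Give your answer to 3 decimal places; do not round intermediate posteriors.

0.920

After 'does not convert': P(A) = 0.6·0.8500 / (0.6·0.8500 + 0.7·0.1500) ≈ 0.8293
After 'converts': P(A) = 0.4·0.8293 / (0.4·0.8293 + 0.3·0.1707) ≈ 0.8662
After 'converts': P(A) = 0.4·0.8662 / (0.4·0.8662 + 0.3·0.1338) ≈ 0.8962
After 'converts': P(A) = 0.4·0.8962 / (0.4·0.8962 + 0.3·0.1038) ≈ 0.9201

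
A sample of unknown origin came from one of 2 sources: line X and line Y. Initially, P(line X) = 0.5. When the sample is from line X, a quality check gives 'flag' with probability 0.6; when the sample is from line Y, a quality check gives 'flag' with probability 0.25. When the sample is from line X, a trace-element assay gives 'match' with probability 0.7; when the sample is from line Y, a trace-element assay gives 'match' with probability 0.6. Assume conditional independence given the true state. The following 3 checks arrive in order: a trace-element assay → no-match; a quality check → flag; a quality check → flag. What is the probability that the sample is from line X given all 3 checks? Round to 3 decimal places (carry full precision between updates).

0.812

Apply Bayes' rule sequentially, carrying P(line X) forward.
After a trace-element assay='no-match': P(line X) = 0.3·0.5000 / (0.3·0.5000 + 0.4·0.5000) ≈ 0.4286
After a quality check='flag': P(line X) = 0.6·0.4286 / (0.6·0.4286 + 0.25·0.5714) ≈ 0.6429
After a quality check='flag': P(line X) = 0.6·0.6429 / (0.6·0.6429 + 0.25·0.3571) ≈ 0.8120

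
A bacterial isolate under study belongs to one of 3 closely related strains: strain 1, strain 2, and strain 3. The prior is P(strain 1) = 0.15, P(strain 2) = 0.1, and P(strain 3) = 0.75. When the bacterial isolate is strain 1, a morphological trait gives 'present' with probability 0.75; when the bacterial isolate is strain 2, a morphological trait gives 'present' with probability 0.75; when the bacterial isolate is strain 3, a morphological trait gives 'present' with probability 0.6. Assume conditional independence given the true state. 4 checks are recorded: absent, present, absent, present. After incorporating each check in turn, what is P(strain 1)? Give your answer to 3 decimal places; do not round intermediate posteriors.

0.101

After 'absent': normaliser = 0.25·0.1500 + 0.25·0.1000 + 0.4·0.7500; P(strain 1) ≈ 0.1034, P(strain 2) ≈ 0.0690, P(strain 3) ≈ 0.8276
After 'present': normaliser = 0.75·0.1034 + 0.75·0.0690 + 0.6·0.8276; P(strain 1) ≈ 0.1240, P(strain 2) ≈ 0.0826, P(strain 3) ≈ 0.7934
After 'absent': normaliser = 0.25·0.1240 + 0.25·0.0826 + 0.4·0.7934; P(strain 1) ≈ 0.0840, P(strain 2) ≈ 0.0560, P(strain 3) ≈ 0.8600
After 'present': normaliser = 0.75·0.0840 + 0.75·0.0560 + 0.6·0.8600; P(strain 1) ≈ 0.1014, P(strain 2) ≈ 0.0676, P(strain 3) ≈ 0.8309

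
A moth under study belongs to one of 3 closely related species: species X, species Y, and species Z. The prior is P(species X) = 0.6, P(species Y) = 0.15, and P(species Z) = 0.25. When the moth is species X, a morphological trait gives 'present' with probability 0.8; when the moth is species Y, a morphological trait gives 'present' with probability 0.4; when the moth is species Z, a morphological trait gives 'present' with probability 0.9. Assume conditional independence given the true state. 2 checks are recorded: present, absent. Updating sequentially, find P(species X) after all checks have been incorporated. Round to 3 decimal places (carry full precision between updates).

0.621

Apply Bayes' rule sequentially, carrying P(species X) forward.
After 'present': normaliser = 0.8·0.6000 + 0.4·0.1500 + 0.9·0.2500; P(species X) ≈ 0.6275, P(species Y) ≈ 0.0784, P(species Z) ≈ 0.2941
After 'absent': normaliser = 0.2·0.6275 + 0.6·0.0784 + 0.1·0.2941; P(species X) ≈ 0.6214, P(species Y) ≈ 0.2330, P(species Z) ≈ 0.1456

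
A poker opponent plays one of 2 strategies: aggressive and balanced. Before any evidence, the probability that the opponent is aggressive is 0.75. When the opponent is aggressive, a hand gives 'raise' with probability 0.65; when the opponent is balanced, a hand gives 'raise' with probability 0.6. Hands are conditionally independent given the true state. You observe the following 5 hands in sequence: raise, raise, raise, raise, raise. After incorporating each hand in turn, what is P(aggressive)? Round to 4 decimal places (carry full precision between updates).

After 'raise': P(aggressive) = 0.65·0.7500 / (0.65·0.7500 + 0.6·0.2500) ≈ 0.7647
After 'raise': P(aggressive) = 0.65·0.7647 / (0.65·0.7647 + 0.6·0.2353) ≈ 0.7788
After 'raise': P(aggressive) = 0.65·0.7788 / (0.65·0.7788 + 0.6·0.2212) ≈ 0.7923
After 'raise': P(aggressive) = 0.65·0.7923 / (0.65·0.7923 + 0.6·0.2077) ≈ 0.8051
After 'raise': P(aggressive) = 0.65·0.8051 / (0.65·0.8051 + 0.6·0.1949) ≈ 0.8174

0.8174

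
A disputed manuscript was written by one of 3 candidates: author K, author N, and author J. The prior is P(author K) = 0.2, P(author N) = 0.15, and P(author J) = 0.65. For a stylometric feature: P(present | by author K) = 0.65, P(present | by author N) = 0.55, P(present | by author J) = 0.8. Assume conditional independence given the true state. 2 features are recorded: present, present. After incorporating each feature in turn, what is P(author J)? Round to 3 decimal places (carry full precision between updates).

0.762

After 'present': normaliser = 0.65·0.2000 + 0.55·0.1500 + 0.8·0.6500; P(author K) ≈ 0.1775, P(author N) ≈ 0.1126, P(author J) ≈ 0.7099
After 'present': normaliser = 0.65·0.1775 + 0.55·0.1126 + 0.8·0.7099; P(author K) ≈ 0.1548, P(author N) ≈ 0.0831, P(author J) ≈ 0.7621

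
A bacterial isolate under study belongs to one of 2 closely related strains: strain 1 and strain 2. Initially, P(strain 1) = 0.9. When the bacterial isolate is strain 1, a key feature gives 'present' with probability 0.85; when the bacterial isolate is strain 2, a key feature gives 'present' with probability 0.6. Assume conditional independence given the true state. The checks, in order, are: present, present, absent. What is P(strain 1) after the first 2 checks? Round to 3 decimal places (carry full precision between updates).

Each posterior becomes the prior for the next update.
After 'present': P(strain 1) = 0.85·0.9000 / (0.85·0.9000 + 0.6·0.1000) ≈ 0.9273
After 'present': P(strain 1) = 0.85·0.9273 / (0.85·0.9273 + 0.6·0.0727) ≈ 0.9475

0.948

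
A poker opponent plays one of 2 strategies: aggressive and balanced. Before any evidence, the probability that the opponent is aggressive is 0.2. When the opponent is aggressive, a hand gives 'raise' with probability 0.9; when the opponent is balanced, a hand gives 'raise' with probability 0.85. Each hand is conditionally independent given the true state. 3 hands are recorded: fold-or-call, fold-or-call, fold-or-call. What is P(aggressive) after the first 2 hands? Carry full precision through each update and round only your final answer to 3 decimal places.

0.100

Each posterior becomes the prior for the next update.
After 'fold-or-call': P(aggressive) = 0.1·0.2000 / (0.1·0.2000 + 0.15·0.8000) ≈ 0.1429
After 'fold-or-call': P(aggressive) = 0.1·0.1429 / (0.1·0.1429 + 0.15·0.8571) ≈ 0.1000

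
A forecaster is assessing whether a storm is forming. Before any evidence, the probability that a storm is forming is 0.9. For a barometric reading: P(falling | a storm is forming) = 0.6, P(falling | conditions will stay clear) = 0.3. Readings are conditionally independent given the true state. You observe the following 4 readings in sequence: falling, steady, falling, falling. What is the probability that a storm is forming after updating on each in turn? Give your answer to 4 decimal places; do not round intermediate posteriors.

After 'falling': P(storm) = 0.6·0.9000 / (0.6·0.9000 + 0.3·0.1000) ≈ 0.9474
After 'steady': P(storm) = 0.4·0.9474 / (0.4·0.9474 + 0.7·0.0526) ≈ 0.9114
After 'falling': P(storm) = 0.6·0.9114 / (0.6·0.9114 + 0.3·0.0886) ≈ 0.9536
After 'falling': P(storm) = 0.6·0.9536 / (0.6·0.9536 + 0.3·0.0464) ≈ 0.9763

0.9763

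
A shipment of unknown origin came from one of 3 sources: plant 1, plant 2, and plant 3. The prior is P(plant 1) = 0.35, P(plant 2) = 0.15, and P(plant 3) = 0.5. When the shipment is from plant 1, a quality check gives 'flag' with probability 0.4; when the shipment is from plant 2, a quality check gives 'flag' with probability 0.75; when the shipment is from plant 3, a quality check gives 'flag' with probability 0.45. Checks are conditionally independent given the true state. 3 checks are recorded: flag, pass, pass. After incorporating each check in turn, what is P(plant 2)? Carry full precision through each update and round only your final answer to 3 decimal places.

0.056

After 'flag': normaliser = 0.4·0.3500 + 0.75·0.1500 + 0.45·0.5000; P(plant 1) ≈ 0.2932, P(plant 2) ≈ 0.2356, P(plant 3) ≈ 0.4712
After 'pass': normaliser = 0.6·0.2932 + 0.25·0.2356 + 0.55·0.4712; P(plant 1) ≈ 0.3561, P(plant 2) ≈ 0.1192, P(plant 3) ≈ 0.5246
After 'pass': normaliser = 0.6·0.3561 + 0.25·0.1192 + 0.55·0.5246; P(plant 1) ≈ 0.4016, P(plant 2) ≈ 0.0560, P(plant 3) ≈ 0.5424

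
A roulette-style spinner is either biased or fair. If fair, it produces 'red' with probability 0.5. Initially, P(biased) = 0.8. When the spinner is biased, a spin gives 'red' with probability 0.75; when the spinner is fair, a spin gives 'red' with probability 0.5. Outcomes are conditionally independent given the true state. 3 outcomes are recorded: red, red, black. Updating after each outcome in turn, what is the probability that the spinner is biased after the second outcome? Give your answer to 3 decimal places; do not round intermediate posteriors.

Apply Bayes' rule sequentially, carrying P(biased) forward.
After 'red': P(biased) = 0.75·0.8000 / (0.75·0.8000 + 0.5·0.2000) ≈ 0.8571
After 'red': P(biased) = 0.75·0.8571 / (0.75·0.8571 + 0.5·0.1429) ≈ 0.9000

0.900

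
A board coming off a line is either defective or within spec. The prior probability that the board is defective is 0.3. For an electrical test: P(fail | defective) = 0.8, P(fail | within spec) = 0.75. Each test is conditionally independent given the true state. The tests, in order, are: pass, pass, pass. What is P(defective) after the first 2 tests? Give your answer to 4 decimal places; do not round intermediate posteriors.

0.2152

Each posterior becomes the prior for the next update.
After 'pass': P(defective) = 0.2·0.3000 / (0.2·0.3000 + 0.25·0.7000) ≈ 0.2553
After 'pass': P(defective) = 0.2·0.2553 / (0.2·0.2553 + 0.25·0.7447) ≈ 0.2152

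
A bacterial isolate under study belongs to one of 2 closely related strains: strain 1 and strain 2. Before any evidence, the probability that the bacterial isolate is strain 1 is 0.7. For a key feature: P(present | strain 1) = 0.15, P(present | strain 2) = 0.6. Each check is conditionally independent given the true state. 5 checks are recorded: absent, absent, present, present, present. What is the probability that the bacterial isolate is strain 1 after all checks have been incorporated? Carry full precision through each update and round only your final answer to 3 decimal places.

0.141

After 'absent': P(strain 1) = 0.85·0.7000 / (0.85·0.7000 + 0.4·0.3000) ≈ 0.8322
After 'absent': P(strain 1) = 0.85·0.8322 / (0.85·0.8322 + 0.4·0.1678) ≈ 0.9133
After 'present': P(strain 1) = 0.15·0.9133 / (0.15·0.9133 + 0.6·0.0867) ≈ 0.7248
After 'present': P(strain 1) = 0.15·0.7248 / (0.15·0.7248 + 0.6·0.2752) ≈ 0.3971
After 'present': P(strain 1) = 0.15·0.3971 / (0.15·0.3971 + 0.6·0.6029) ≈ 0.1414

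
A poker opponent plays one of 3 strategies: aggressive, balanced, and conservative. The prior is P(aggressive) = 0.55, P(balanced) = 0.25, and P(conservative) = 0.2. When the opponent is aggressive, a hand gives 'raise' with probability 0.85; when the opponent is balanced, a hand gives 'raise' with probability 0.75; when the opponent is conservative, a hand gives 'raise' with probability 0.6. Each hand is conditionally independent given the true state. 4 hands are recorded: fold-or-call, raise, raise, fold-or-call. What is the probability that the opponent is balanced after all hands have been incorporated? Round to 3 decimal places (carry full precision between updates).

0.300

After 'fold-or-call': normaliser = 0.15·0.5500 + 0.25·0.2500 + 0.4·0.2000; P(aggressive) ≈ 0.3667, P(balanced) ≈ 0.2778, P(conservative) ≈ 0.3556
After 'raise': normaliser = 0.85·0.3667 + 0.75·0.2778 + 0.6·0.3556; P(aggressive) ≈ 0.4250, P(balanced) ≈ 0.2841, P(conservative) ≈ 0.2909
After 'raise': normaliser = 0.85·0.4250 + 0.75·0.2841 + 0.6·0.2909; P(aggressive) ≈ 0.4824, P(balanced) ≈ 0.2845, P(conservative) ≈ 0.2331
After 'fold-or-call': normaliser = 0.15·0.4824 + 0.25·0.2845 + 0.4·0.2331; P(aggressive) ≈ 0.3057, P(balanced) ≈ 0.3005, P(conservative) ≈ 0.3938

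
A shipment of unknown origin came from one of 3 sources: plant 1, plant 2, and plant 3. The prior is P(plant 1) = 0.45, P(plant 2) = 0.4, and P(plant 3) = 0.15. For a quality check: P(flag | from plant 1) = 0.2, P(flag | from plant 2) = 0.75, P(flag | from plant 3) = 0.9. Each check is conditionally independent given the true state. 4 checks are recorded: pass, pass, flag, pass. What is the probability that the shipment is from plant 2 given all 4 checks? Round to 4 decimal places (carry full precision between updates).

0.0921

After 'pass': normaliser = 0.8·0.4500 + 0.25·0.4000 + 0.1·0.1500; P(plant 1) ≈ 0.7579, P(plant 2) ≈ 0.2105, P(plant 3) ≈ 0.0316
After 'pass': normaliser = 0.8·0.7579 + 0.25·0.2105 + 0.1·0.0316; P(plant 1) ≈ 0.9157, P(plant 2) ≈ 0.0795, P(plant 3) ≈ 0.0048
After 'flag': normaliser = 0.2·0.9157 + 0.75·0.0795 + 0.9·0.0048; P(plant 1) ≈ 0.7413, P(plant 2) ≈ 0.2413, P(plant 3) ≈ 0.0174
After 'pass': normaliser = 0.8·0.7413 + 0.25·0.2413 + 0.1·0.0174; P(plant 1) ≈ 0.9053, P(plant 2) ≈ 0.0921, P(plant 3) ≈ 0.0027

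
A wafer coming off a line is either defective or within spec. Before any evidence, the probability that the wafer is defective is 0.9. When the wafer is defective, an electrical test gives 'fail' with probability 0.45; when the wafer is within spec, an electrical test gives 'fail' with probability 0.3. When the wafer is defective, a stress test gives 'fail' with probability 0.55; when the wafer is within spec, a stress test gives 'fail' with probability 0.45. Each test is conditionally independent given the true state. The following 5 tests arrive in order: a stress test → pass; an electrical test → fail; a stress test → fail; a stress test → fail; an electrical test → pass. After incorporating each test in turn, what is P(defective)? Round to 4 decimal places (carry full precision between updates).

After a stress test='pass': P(defective) = 0.45·0.9000 / (0.45·0.9000 + 0.55·0.1000) ≈ 0.8804
After an electrical test='fail': P(defective) = 0.45·0.8804 / (0.45·0.8804 + 0.3·0.1196) ≈ 0.9170
After a stress test='fail': P(defective) = 0.55·0.9170 / (0.55·0.9170 + 0.45·0.0830) ≈ 0.9310
After a stress test='fail': P(defective) = 0.55·0.9310 / (0.55·0.9310 + 0.45·0.0690) ≈ 0.9429
After an electrical test='pass': P(defective) = 0.55·0.9429 / (0.55·0.9429 + 0.7·0.0571) ≈ 0.9284

0.9284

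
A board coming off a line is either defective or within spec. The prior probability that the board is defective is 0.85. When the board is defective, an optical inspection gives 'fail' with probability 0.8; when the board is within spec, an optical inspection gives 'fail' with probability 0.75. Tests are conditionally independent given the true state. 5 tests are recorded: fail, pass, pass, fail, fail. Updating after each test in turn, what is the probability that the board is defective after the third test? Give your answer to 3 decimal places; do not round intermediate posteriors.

After 'fail': P(defective) = 0.8·0.8500 / (0.8·0.8500 + 0.75·0.1500) ≈ 0.8580
After 'pass': P(defective) = 0.2·0.8580 / (0.2·0.8580 + 0.25·0.1420) ≈ 0.8286
After 'pass': P(defective) = 0.2·0.8286 / (0.2·0.8286 + 0.25·0.1714) ≈ 0.7946

0.795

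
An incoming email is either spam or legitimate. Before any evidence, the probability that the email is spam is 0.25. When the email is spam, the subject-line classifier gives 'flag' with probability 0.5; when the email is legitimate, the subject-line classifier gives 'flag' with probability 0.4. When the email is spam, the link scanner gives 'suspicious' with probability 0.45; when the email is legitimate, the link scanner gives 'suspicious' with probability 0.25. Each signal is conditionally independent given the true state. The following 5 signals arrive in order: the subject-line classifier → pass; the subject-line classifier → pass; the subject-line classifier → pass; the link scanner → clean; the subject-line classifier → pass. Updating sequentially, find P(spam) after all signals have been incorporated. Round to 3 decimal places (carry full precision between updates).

After the subject-line classifier='pass': P(spam) = 0.5·0.2500 / (0.5·0.2500 + 0.6·0.7500) ≈ 0.2174
After the subject-line classifier='pass': P(spam) = 0.5·0.2174 / (0.5·0.2174 + 0.6·0.7826) ≈ 0.1880
After the subject-line classifier='pass': P(spam) = 0.5·0.1880 / (0.5·0.1880 + 0.6·0.8120) ≈ 0.1617
After the link scanner='clean': P(spam) = 0.55·0.1617 / (0.55·0.1617 + 0.75·0.8383) ≈ 0.1239
After the subject-line classifier='pass': P(spam) = 0.5·0.1239 / (0.5·0.1239 + 0.6·0.8761) ≈ 0.1055

0.105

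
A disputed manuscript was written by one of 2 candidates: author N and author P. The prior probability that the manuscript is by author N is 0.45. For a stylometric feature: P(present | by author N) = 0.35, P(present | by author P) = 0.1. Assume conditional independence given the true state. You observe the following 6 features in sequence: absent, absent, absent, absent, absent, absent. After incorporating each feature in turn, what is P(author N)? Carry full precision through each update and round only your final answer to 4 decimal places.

0.1040

After 'absent': P(author N) = 0.65·0.4500 / (0.65·0.4500 + 0.9·0.5500) ≈ 0.3714
After 'absent': P(author N) = 0.65·0.3714 / (0.65·0.3714 + 0.9·0.6286) ≈ 0.2991
After 'absent': P(author N) = 0.65·0.2991 / (0.65·0.2991 + 0.9·0.7009) ≈ 0.2356
After 'absent': P(author N) = 0.65·0.2356 / (0.65·0.2356 + 0.9·0.7644) ≈ 0.1821
After 'absent': P(author N) = 0.65·0.1821 / (0.65·0.1821 + 0.9·0.8179) ≈ 0.1385
After 'absent': P(author N) = 0.65·0.1385 / (0.65·0.1385 + 0.9·0.8615) ≈ 0.1040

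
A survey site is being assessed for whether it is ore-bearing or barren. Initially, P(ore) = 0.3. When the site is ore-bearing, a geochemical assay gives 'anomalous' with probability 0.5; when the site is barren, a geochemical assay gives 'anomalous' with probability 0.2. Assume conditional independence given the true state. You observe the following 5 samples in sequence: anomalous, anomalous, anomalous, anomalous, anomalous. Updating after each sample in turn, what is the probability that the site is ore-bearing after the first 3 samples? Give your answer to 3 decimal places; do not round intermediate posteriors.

0.870

After 'anomalous': P(ore) = 0.5·0.3000 / (0.5·0.3000 + 0.2·0.7000) ≈ 0.5172
After 'anomalous': P(ore) = 0.5·0.5172 / (0.5·0.5172 + 0.2·0.4828) ≈ 0.7282
After 'anomalous': P(ore) = 0.5·0.7282 / (0.5·0.7282 + 0.2·0.2718) ≈ 0.8701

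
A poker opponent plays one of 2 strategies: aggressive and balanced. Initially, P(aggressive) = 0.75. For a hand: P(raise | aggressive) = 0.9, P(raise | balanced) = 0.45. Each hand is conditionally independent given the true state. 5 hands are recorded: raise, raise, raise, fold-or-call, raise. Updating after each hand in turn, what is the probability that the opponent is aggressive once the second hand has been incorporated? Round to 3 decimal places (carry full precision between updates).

0.923

Apply Bayes' rule sequentially, carrying P(aggressive) forward.
After 'raise': P(aggressive) = 0.9·0.7500 / (0.9·0.7500 + 0.45·0.2500) ≈ 0.8571
After 'raise': P(aggressive) = 0.9·0.8571 / (0.9·0.8571 + 0.45·0.1429) ≈ 0.9231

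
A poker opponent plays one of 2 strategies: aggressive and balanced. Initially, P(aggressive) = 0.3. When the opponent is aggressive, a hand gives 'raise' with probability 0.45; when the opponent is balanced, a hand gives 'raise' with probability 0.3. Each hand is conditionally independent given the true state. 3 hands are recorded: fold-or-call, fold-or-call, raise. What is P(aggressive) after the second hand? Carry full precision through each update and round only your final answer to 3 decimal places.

After 'fold-or-call': P(aggressive) = 0.55·0.3000 / (0.55·0.3000 + 0.7·0.7000) ≈ 0.2519
After 'fold-or-call': P(aggressive) = 0.55·0.2519 / (0.55·0.2519 + 0.7·0.7481) ≈ 0.2092

0.209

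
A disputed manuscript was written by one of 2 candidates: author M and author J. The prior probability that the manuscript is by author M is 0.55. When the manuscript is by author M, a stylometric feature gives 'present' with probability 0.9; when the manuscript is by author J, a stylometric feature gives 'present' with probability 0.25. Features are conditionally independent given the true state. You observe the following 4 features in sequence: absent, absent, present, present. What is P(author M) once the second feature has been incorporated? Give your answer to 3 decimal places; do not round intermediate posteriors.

0.021

After 'absent': P(author M) = 0.1·0.5500 / (0.1·0.5500 + 0.75·0.4500) ≈ 0.1401
After 'absent': P(author M) = 0.1·0.1401 / (0.1·0.1401 + 0.75·0.8599) ≈ 0.0213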